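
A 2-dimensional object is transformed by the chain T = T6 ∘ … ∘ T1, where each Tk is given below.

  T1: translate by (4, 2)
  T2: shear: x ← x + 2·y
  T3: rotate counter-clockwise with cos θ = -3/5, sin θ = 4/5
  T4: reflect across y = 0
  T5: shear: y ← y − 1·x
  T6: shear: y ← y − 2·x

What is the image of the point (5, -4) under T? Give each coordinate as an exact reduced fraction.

T1 translate by (4, 2): (5, -4) → (9, -2)
T2 shear: x ← x + 2·y: (9, -2) → (5, -2)
T3 rotate counter-clockwise with cos θ = -3/5, sin θ = 4/5: (5, -2) → (-7/5, 26/5)
T4 reflect across y = 0: (-7/5, 26/5) → (-7/5, -26/5)
T5 shear: y ← y − 1·x: (-7/5, -26/5) → (-7/5, -19/5)
T6 shear: y ← y − 2·x: (-7/5, -19/5) → (-7/5, -1)

T(p) = (-7/5, -1)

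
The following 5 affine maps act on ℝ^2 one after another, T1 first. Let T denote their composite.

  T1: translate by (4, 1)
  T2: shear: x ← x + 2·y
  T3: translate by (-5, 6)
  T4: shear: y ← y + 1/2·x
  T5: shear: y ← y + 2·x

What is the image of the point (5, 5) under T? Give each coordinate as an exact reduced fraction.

T1 translate by (4, 1): (5, 5) → (9, 6)
T2 shear: x ← x + 2·y: (9, 6) → (21, 6)
T3 translate by (-5, 6): (21, 6) → (16, 12)
T4 shear: y ← y + 1/2·x: (16, 12) → (16, 20)
T5 shear: y ← y + 2·x: (16, 20) → (16, 52)

T(p) = (16, 52)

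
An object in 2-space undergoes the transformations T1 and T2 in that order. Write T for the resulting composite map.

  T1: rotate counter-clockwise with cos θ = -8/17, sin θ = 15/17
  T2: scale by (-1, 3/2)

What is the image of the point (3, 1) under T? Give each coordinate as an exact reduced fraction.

T1 rotate counter-clockwise with cos θ = -8/17, sin θ = 15/17: (3, 1) → (-39/17, 37/17)
T2 scale by (-1, 3/2): (-39/17, 37/17) → (39/17, 111/34)

T(p) = (39/17, 111/34)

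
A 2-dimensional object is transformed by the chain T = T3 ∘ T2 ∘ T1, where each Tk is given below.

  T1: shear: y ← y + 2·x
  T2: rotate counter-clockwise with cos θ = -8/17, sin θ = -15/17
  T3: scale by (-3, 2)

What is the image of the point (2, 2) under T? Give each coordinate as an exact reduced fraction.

T(p) = (-222/17, -156/17)

T1 shear: y ← y + 2·x: (2, 2) → (2, 6)
T2 rotate counter-clockwise with cos θ = -8/17, sin θ = -15/17: (2, 6) → (74/17, -78/17)
T3 scale by (-3, 2): (74/17, -78/17) → (-222/17, -156/17)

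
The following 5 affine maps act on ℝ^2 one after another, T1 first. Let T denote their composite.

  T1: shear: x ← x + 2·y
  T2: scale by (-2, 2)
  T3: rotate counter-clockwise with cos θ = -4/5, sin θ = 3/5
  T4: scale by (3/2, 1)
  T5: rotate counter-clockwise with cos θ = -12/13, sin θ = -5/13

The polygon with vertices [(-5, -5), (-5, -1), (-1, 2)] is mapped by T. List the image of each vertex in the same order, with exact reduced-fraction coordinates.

T1 shear: x ← x + 2·y: (-5, -5) → (-15, -5); (-5, -1) → (-7, -1); (-1, 2) → (3, 2)
T2 scale by (-2, 2): (-15, -5) → (30, -10); (-7, -1) → (14, -2); (3, 2) → (-6, 4)
T3 rotate counter-clockwise with cos θ = -4/5, sin θ = 3/5: (30, -10) → (-18, 26); (14, -2) → (-10, 10); (-6, 4) → (12/5, -34/5)
T4 scale by (3/2, 1): (-18, 26) → (-27, 26); (-10, 10) → (-15, 10); (12/5, -34/5) → (18/5, -34/5)
T5 rotate counter-clockwise with cos θ = -12/13, sin θ = -5/13: (-27, 26) → (454/13, -177/13); (-15, 10) → (230/13, -45/13); (18/5, -34/5) → (-386/65, 318/65)

image vertices: (454/13, -177/13), (230/13, -45/13), (-386/65, 318/65)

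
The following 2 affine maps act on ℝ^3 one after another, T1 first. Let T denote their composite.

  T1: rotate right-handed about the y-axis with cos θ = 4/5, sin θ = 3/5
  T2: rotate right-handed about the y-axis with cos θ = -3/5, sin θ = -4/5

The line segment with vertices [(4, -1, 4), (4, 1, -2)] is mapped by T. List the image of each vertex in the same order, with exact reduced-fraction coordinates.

image vertices: (-4, -1, 4), (2, 1, 4)

T1 rotate right-handed about the y-axis with cos θ = 4/5, sin θ = 3/5: (4, -1, 4) → (28/5, -1, 4/5); (4, 1, -2) → (2, 1, -4)
T2 rotate right-handed about the y-axis with cos θ = -3/5, sin θ = -4/5: (28/5, -1, 4/5) → (-4, -1, 4); (2, 1, -4) → (2, 1, 4)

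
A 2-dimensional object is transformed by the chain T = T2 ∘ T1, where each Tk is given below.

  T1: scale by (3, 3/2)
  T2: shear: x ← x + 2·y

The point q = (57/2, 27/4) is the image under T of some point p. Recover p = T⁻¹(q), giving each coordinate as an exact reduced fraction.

p = (5, 9/2)

T1 = [3 0 0; 0 3/2 0; 0 0 1]
T2·T1 = [3 3 0; 0 3/2 0; 0 0 1]
det M = 9/2; M⁻¹ = [1/3 -2/3 0; 0 2/3 0; 0 0 1]
M⁻¹ · (57/2, 27/4)ᵀ = (5, 9/2)ᵀ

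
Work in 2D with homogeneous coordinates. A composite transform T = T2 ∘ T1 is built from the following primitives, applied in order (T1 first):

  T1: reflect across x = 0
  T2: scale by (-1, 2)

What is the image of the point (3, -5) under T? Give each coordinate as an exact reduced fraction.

T(p) = (3, -10)

T1 reflect across x = 0: (3, -5) → (-3, -5)
T2 scale by (-1, 2): (-3, -5) → (3, -10)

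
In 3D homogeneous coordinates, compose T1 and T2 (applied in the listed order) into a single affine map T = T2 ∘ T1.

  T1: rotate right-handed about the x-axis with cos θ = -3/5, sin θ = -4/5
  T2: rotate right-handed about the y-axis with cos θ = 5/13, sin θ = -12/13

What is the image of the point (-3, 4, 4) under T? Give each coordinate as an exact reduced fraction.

T1 rotate right-handed about the x-axis with cos θ = -3/5, sin θ = -4/5: (-3, 4, 4) → (-3, 4/5, -28/5)
T2 rotate right-handed about the y-axis with cos θ = 5/13, sin θ = -12/13: (-3, 4/5, -28/5) → (261/65, 4/5, -64/13)

T(p) = (261/65, 4/5, -64/13)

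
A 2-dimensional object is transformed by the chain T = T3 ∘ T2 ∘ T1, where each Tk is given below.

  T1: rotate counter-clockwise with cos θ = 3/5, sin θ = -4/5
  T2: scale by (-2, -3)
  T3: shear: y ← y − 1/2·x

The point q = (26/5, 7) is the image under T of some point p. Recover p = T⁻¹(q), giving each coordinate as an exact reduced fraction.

p = (1, -4)

T1 = [3/5 4/5 0; -4/5 3/5 0; 0 0 1]
T2·T1 = [-6/5 -8/5 0; 12/5 -9/5 0; 0 0 1]
T3·…·T1 = [-6/5 -8/5 0; 3 -1 0; 0 0 1]
det M = 6; M⁻¹ = [-1/6 4/15 0; -1/2 -1/5 0; 0 0 1]
M⁻¹ · (26/5, 7)ᵀ = (1, -4)ᵀ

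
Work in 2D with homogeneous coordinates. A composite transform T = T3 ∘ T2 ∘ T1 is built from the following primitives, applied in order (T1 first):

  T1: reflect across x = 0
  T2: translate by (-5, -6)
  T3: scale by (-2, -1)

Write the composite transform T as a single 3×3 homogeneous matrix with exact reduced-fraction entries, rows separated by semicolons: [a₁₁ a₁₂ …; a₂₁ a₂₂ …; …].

T1 = [-1 0 0; 0 1 0; 0 0 1]
T2·T1 = [-1 0 -5; 0 1 -6; 0 0 1]
T3·…·T1 = [2 0 10; 0 -1 6; 0 0 1]

T = [2 0 10; 0 -1 6; 0 0 1]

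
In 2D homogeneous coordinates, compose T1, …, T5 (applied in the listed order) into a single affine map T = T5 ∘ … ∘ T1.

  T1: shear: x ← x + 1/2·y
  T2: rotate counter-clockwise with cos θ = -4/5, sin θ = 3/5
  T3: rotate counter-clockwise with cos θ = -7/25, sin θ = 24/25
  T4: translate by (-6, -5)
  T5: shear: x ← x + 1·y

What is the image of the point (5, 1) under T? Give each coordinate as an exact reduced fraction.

T1 shear: x ← x + 1/2·y: (5, 1) → (11/2, 1)
T2 rotate counter-clockwise with cos θ = -4/5, sin θ = 3/5: (11/2, 1) → (-5, 5/2)
T3 rotate counter-clockwise with cos θ = -7/25, sin θ = 24/25: (-5, 5/2) → (-1, -11/2)
T4 translate by (-6, -5): (-1, -11/2) → (-7, -21/2)
T5 shear: x ← x + 1·y: (-7, -21/2) → (-35/2, -21/2)

T(p) = (-35/2, -21/2)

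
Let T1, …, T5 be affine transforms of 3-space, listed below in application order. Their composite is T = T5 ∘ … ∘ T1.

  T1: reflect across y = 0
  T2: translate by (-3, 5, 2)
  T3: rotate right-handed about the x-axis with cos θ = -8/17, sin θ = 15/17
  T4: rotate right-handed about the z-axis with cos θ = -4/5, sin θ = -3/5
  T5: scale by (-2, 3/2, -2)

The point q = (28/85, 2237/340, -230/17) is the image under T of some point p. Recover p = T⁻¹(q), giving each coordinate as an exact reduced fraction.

T1 = [1 0 0 0; 0 -1 0 0; 0 0 1 0; 0 0 0 1]
T2·T1 = [1 0 0 -3; 0 -1 0 5; 0 0 1 2; 0 0 0 1]
T3·…·T1 = [1 0 0 -3; 0 8/17 -15/17 -70/17; 0 -15/17 -8/17 59/17; 0 0 0 1]
T4·…·T1 = [-4/5 24/85 -9/17 -6/85; -3/5 -32/85 12/17 433/85; 0 -15/17 -8/17 59/17; 0 0 0 1]
T5·…·T1 = [8/5 -48/85 18/17 12/85; -9/10 -48/85 18/17 1299/170; 0 30/17 16/17 -118/17; 0 0 0 1]
det M = -6; M⁻¹ = [2/5 -2/5 0 3; -12/85 -64/255 15/34 5; 9/34 8/17 4/17 -2; 0 0 0 1]
M⁻¹ · (28/85, 2237/340, -230/17)ᵀ = (1/2, -8/3, -2)ᵀ

p = (1/2, -8/3, -2)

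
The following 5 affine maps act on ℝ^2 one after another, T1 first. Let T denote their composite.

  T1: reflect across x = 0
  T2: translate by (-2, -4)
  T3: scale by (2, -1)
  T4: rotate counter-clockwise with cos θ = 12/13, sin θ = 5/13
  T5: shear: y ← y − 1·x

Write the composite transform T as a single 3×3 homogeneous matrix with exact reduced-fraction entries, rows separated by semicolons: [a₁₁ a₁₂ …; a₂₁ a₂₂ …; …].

T = [-24/13 5/13 -68/13; 14/13 -17/13 96/13; 0 0 1]

T1 = [-1 0 0; 0 1 0; 0 0 1]
T2·T1 = [-1 0 -2; 0 1 -4; 0 0 1]
T3·…·T1 = [-2 0 -4; 0 -1 4; 0 0 1]
T4·…·T1 = [-24/13 5/13 -68/13; -10/13 -12/13 28/13; 0 0 1]
T5·…·T1 = [-24/13 5/13 -68/13; 14/13 -17/13 96/13; 0 0 1]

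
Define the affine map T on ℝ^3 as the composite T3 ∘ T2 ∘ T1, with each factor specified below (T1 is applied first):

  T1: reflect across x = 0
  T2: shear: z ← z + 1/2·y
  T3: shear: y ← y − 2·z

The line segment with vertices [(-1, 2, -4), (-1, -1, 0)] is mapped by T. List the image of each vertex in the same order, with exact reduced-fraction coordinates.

image vertices: (1, 8, -3), (1, 0, -1/2)

T1 reflect across x = 0: (-1, 2, -4) → (1, 2, -4); (-1, -1, 0) → (1, -1, 0)
T2 shear: z ← z + 1/2·y: (1, 2, -4) → (1, 2, -3); (1, -1, 0) → (1, -1, -1/2)
T3 shear: y ← y − 2·z: (1, 2, -3) → (1, 8, -3); (1, -1, -1/2) → (1, 0, -1/2)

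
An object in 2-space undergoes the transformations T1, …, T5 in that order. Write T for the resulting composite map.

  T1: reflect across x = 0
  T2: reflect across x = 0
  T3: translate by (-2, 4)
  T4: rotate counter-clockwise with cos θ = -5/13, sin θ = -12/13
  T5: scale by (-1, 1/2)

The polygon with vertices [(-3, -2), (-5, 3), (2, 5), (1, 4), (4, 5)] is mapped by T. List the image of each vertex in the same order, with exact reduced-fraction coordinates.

image vertices: (-49/13, 25/13), (-119/13, 49/26), (-108/13, -45/26), (-101/13, -14/13), (-98/13, -69/26)

T1 reflect across x = 0: (-3, -2) → (3, -2); (-5, 3) → (5, 3); (2, 5) → (-2, 5); (1, 4) → (-1, 4); (4, 5) → (-4, 5)
T2 reflect across x = 0: (3, -2) → (-3, -2); (5, 3) → (-5, 3); (-2, 5) → (2, 5); (-1, 4) → (1, 4); (-4, 5) → (4, 5)
T3 translate by (-2, 4): (-3, -2) → (-5, 2); (-5, 3) → (-7, 7); (2, 5) → (0, 9); (1, 4) → (-1, 8); (4, 5) → (2, 9)
T4 rotate counter-clockwise with cos θ = -5/13, sin θ = -12/13: (-5, 2) → (49/13, 50/13); (-7, 7) → (119/13, 49/13); (0, 9) → (108/13, -45/13); (-1, 8) → (101/13, -28/13); (2, 9) → (98/13, -69/13)
T5 scale by (-1, 1/2): (49/13, 50/13) → (-49/13, 25/13); (119/13, 49/13) → (-119/13, 49/26); (108/13, -45/13) → (-108/13, -45/26); (101/13, -28/13) → (-101/13, -14/13); (98/13, -69/13) → (-98/13, -69/26)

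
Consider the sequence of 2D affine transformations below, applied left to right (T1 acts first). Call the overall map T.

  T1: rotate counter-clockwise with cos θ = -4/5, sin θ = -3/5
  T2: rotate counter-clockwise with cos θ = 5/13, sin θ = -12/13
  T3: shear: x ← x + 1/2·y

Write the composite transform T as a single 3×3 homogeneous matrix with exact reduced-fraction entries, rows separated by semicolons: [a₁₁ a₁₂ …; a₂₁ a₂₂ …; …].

T1 = [-4/5 3/5 0; -3/5 -4/5 0; 0 0 1]
T2·T1 = [-56/65 -33/65 0; 33/65 -56/65 0; 0 0 1]
T3·…·T1 = [-79/130 -61/65 0; 33/65 -56/65 0; 0 0 1]

T = [-79/130 -61/65 0; 33/65 -56/65 0; 0 0 1]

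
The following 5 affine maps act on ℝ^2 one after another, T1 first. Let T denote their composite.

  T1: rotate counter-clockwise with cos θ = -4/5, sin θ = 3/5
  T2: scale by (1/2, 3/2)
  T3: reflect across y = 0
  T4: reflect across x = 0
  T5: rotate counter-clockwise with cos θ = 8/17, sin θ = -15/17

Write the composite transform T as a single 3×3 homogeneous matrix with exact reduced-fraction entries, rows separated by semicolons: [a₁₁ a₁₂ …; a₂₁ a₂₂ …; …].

T1 = [-4/5 -3/5 0; 3/5 -4/5 0; 0 0 1]
T2·T1 = [-2/5 -3/10 0; 9/10 -6/5 0; 0 0 1]
T3·…·T1 = [-2/5 -3/10 0; -9/10 6/5 0; 0 0 1]
T4·…·T1 = [2/5 3/10 0; -9/10 6/5 0; 0 0 1]
T5·…·T1 = [-103/170 6/5 0; -66/85 3/10 0; 0 0 1]

T = [-103/170 6/5 0; -66/85 3/10 0; 0 0 1]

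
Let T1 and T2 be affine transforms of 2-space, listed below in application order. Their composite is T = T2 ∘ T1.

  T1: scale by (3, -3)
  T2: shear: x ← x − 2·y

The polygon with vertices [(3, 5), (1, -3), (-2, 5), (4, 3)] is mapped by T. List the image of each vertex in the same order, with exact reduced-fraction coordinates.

T1 scale by (3, -3): (3, 5) → (9, -15); (1, -3) → (3, 9); (-2, 5) → (-6, -15); (4, 3) → (12, -9)
T2 shear: x ← x − 2·y: (9, -15) → (39, -15); (3, 9) → (-15, 9); (-6, -15) → (24, -15); (12, -9) → (30, -9)

image vertices: (39, -15), (-15, 9), (24, -15), (30, -9)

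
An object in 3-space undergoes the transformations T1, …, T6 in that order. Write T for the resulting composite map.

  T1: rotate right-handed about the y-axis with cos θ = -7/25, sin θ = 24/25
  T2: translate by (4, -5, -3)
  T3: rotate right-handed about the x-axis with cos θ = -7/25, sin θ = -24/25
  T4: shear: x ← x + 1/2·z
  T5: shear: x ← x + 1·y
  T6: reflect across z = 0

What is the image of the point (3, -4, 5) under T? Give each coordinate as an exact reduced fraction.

T(p) = (5519/625, -2793/625, -6674/625)

T1 rotate right-handed about the y-axis with cos θ = -7/25, sin θ = 24/25: (3, -4, 5) → (99/25, -4, -107/25)
T2 translate by (4, -5, -3): (99/25, -4, -107/25) → (199/25, -9, -182/25)
T3 rotate right-handed about the x-axis with cos θ = -7/25, sin θ = -24/25: (199/25, -9, -182/25) → (199/25, -2793/625, 6674/625)
T4 shear: x ← x + 1/2·z: (199/25, -2793/625, 6674/625) → (8312/625, -2793/625, 6674/625)
T5 shear: x ← x + 1·y: (8312/625, -2793/625, 6674/625) → (5519/625, -2793/625, 6674/625)
T6 reflect across z = 0: (5519/625, -2793/625, 6674/625) → (5519/625, -2793/625, -6674/625)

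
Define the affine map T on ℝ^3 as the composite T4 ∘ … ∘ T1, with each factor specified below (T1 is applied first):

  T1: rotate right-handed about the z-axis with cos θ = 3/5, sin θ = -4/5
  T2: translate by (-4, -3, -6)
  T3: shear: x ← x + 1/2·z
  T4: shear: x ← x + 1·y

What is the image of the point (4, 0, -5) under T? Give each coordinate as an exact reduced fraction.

T1 rotate right-handed about the z-axis with cos θ = 3/5, sin θ = -4/5: (4, 0, -5) → (12/5, -16/5, -5)
T2 translate by (-4, -3, -6): (12/5, -16/5, -5) → (-8/5, -31/5, -11)
T3 shear: x ← x + 1/2·z: (-8/5, -31/5, -11) → (-71/10, -31/5, -11)
T4 shear: x ← x + 1·y: (-71/10, -31/5, -11) → (-133/10, -31/5, -11)

T(p) = (-133/10, -31/5, -11)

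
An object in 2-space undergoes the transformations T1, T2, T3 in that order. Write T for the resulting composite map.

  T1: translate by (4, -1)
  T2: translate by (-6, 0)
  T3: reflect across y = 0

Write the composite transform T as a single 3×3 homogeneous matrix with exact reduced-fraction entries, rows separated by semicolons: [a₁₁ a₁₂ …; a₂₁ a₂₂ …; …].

T = [1 0 -2; 0 -1 1; 0 0 1]

T1 = [1 0 4; 0 1 -1; 0 0 1]
T2·T1 = [1 0 -2; 0 1 -1; 0 0 1]
T3·…·T1 = [1 0 -2; 0 -1 1; 0 0 1]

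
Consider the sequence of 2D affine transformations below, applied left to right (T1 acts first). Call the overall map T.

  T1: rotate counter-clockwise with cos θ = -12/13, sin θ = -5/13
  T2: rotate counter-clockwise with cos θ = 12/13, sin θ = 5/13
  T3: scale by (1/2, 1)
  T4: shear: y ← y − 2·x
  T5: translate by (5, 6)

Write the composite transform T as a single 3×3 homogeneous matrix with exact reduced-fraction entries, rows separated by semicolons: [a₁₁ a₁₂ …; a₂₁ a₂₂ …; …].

T = [-119/338 60/169 5; -1/169 -239/169 6; 0 0 1]

T1 = [-12/13 5/13 0; -5/13 -12/13 0; 0 0 1]
T2·T1 = [-119/169 120/169 0; -120/169 -119/169 0; 0 0 1]
T3·…·T1 = [-119/338 60/169 0; -120/169 -119/169 0; 0 0 1]
T4·…·T1 = [-119/338 60/169 0; -1/169 -239/169 0; 0 0 1]
T5·…·T1 = [-119/338 60/169 5; -1/169 -239/169 6; 0 0 1]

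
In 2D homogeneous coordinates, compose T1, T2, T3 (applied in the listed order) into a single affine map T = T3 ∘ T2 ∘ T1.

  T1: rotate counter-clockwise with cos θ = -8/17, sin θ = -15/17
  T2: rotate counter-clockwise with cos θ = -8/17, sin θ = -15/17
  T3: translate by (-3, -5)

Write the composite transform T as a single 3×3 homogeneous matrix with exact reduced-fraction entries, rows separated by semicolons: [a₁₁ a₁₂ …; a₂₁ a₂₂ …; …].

T1 = [-8/17 15/17 0; -15/17 -8/17 0; 0 0 1]
T2·T1 = [-161/289 -240/289 0; 240/289 -161/289 0; 0 0 1]
T3·…·T1 = [-161/289 -240/289 -3; 240/289 -161/289 -5; 0 0 1]

T = [-161/289 -240/289 -3; 240/289 -161/289 -5; 0 0 1]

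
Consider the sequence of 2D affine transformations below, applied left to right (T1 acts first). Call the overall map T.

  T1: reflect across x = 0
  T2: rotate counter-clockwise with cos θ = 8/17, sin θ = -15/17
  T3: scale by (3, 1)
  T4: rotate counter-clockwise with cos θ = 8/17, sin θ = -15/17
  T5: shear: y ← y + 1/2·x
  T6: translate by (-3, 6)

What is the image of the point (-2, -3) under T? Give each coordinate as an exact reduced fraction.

T(p) = (-2373/289, 1854/289)

T1 reflect across x = 0: (-2, -3) → (2, -3)
T2 rotate counter-clockwise with cos θ = 8/17, sin θ = -15/17: (2, -3) → (-29/17, -54/17)
T3 scale by (3, 1): (-29/17, -54/17) → (-87/17, -54/17)
T4 rotate counter-clockwise with cos θ = 8/17, sin θ = -15/17: (-87/17, -54/17) → (-1506/289, 873/289)
T5 shear: y ← y + 1/2·x: (-1506/289, 873/289) → (-1506/289, 120/289)
T6 translate by (-3, 6): (-1506/289, 120/289) → (-2373/289, 1854/289)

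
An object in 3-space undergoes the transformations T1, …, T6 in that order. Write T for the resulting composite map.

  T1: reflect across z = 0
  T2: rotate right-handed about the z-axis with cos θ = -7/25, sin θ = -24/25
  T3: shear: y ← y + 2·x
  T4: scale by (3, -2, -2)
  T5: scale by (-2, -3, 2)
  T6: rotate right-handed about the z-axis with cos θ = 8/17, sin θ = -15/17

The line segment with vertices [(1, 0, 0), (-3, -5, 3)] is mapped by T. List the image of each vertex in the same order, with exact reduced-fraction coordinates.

T1 reflect across z = 0: (1, 0, 0) → (1, 0, 0); (-3, -5, 3) → (-3, -5, -3)
T2 rotate right-handed about the z-axis with cos θ = -7/25, sin θ = -24/25: (1, 0, 0) → (-7/25, -24/25, 0); (-3, -5, -3) → (-99/25, 107/25, -3)
T3 shear: y ← y + 2·x: (-7/25, -24/25, 0) → (-7/25, -38/25, 0); (-99/25, 107/25, -3) → (-99/25, -91/25, -3)
T4 scale by (3, -2, -2): (-7/25, -38/25, 0) → (-21/25, 76/25, 0); (-99/25, -91/25, -3) → (-297/25, 182/25, 6)
T5 scale by (-2, -3, 2): (-21/25, 76/25, 0) → (42/25, -228/25, 0); (-297/25, 182/25, 6) → (594/25, -546/25, 12)
T6 rotate right-handed about the z-axis with cos θ = 8/17, sin θ = -15/17: (42/25, -228/25, 0) → (-3084/425, -2454/425, 0); (594/25, -546/25, 12) → (-3438/425, -13278/425, 12)

image vertices: (-3084/425, -2454/425, 0), (-3438/425, -13278/425, 12)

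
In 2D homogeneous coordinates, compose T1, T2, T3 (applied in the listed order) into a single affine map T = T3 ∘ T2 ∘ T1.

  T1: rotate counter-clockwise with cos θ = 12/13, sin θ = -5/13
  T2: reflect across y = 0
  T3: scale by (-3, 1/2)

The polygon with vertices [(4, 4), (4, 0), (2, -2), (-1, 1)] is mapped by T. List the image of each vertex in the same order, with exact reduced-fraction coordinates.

image vertices: (-204/13, -14/13), (-144/13, 10/13), (-42/13, 17/13), (21/13, -17/26)

T1 rotate counter-clockwise with cos θ = 12/13, sin θ = -5/13: (4, 4) → (68/13, 28/13); (4, 0) → (48/13, -20/13); (2, -2) → (14/13, -34/13); (-1, 1) → (-7/13, 17/13)
T2 reflect across y = 0: (68/13, 28/13) → (68/13, -28/13); (48/13, -20/13) → (48/13, 20/13); (14/13, -34/13) → (14/13, 34/13); (-7/13, 17/13) → (-7/13, -17/13)
T3 scale by (-3, 1/2): (68/13, -28/13) → (-204/13, -14/13); (48/13, 20/13) → (-144/13, 10/13); (14/13, 34/13) → (-42/13, 17/13); (-7/13, -17/13) → (21/13, -17/26)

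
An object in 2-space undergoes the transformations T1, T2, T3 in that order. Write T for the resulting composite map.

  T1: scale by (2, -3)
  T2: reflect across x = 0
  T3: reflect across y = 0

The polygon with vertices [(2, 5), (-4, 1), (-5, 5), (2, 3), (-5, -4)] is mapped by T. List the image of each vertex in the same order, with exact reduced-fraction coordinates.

T1 scale by (2, -3): (2, 5) → (4, -15); (-4, 1) → (-8, -3); (-5, 5) → (-10, -15); (2, 3) → (4, -9); (-5, -4) → (-10, 12)
T2 reflect across x = 0: (4, -15) → (-4, -15); (-8, -3) → (8, -3); (-10, -15) → (10, -15); (4, -9) → (-4, -9); (-10, 12) → (10, 12)
T3 reflect across y = 0: (-4, -15) → (-4, 15); (8, -3) → (8, 3); (10, -15) → (10, 15); (-4, -9) → (-4, 9); (10, 12) → (10, -12)

image vertices: (-4, 15), (8, 3), (10, 15), (-4, 9), (10, -12)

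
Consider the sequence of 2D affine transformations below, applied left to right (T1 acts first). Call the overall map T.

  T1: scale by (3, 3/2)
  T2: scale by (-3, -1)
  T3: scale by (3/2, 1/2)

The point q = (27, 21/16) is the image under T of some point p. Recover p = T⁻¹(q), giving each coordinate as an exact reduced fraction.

p = (-2, -7/4)

T1 = [3 0 0; 0 3/2 0; 0 0 1]
T2·T1 = [-9 0 0; 0 -3/2 0; 0 0 1]
T3·…·T1 = [-27/2 0 0; 0 -3/4 0; 0 0 1]
det M = 81/8; M⁻¹ = [-2/27 0 0; 0 -4/3 0; 0 0 1]
M⁻¹ · (27, 21/16)ᵀ = (-2, -7/4)ᵀ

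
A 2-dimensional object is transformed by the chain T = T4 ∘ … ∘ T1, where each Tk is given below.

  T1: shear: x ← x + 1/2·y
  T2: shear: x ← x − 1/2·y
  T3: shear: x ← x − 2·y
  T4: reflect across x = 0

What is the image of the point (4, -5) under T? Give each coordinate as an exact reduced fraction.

T1 shear: x ← x + 1/2·y: (4, -5) → (3/2, -5)
T2 shear: x ← x − 1/2·y: (3/2, -5) → (4, -5)
T3 shear: x ← x − 2·y: (4, -5) → (14, -5)
T4 reflect across x = 0: (14, -5) → (-14, -5)

T(p) = (-14, -5)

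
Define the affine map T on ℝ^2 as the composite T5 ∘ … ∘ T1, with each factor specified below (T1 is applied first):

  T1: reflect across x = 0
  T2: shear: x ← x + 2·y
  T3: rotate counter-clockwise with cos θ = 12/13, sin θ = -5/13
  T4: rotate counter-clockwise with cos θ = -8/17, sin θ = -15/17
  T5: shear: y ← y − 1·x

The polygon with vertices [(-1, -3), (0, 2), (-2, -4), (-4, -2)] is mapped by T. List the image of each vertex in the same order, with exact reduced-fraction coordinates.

image vertices: (435/221, 778/221), (-404/221, -498/221), (466/221, 1058/221), (-280/221, 622/221)

T1 reflect across x = 0: (-1, -3) → (1, -3); (0, 2) → (0, 2); (-2, -4) → (2, -4); (-4, -2) → (4, -2)
T2 shear: x ← x + 2·y: (1, -3) → (-5, -3); (0, 2) → (4, 2); (2, -4) → (-6, -4); (4, -2) → (0, -2)
T3 rotate counter-clockwise with cos θ = 12/13, sin θ = -5/13: (-5, -3) → (-75/13, -11/13); (4, 2) → (58/13, 4/13); (-6, -4) → (-92/13, -18/13); (0, -2) → (-10/13, -24/13)
T4 rotate counter-clockwise with cos θ = -8/17, sin θ = -15/17: (-75/13, -11/13) → (435/221, 1213/221); (58/13, 4/13) → (-404/221, -902/221); (-92/13, -18/13) → (466/221, 1524/221); (-10/13, -24/13) → (-280/221, 342/221)
T5 shear: y ← y − 1·x: (435/221, 1213/221) → (435/221, 778/221); (-404/221, -902/221) → (-404/221, -498/221); (466/221, 1524/221) → (466/221, 1058/221); (-280/221, 342/221) → (-280/221, 622/221)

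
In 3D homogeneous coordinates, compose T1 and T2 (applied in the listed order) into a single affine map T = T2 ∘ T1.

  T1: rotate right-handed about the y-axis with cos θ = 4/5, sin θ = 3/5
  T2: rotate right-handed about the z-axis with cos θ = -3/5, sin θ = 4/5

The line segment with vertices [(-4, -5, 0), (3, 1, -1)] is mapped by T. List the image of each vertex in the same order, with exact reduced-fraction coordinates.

image vertices: (148/25, 11/25, 12/5), (-47/25, 21/25, -13/5)

T1 rotate right-handed about the y-axis with cos θ = 4/5, sin θ = 3/5: (-4, -5, 0) → (-16/5, -5, 12/5); (3, 1, -1) → (9/5, 1, -13/5)
T2 rotate right-handed about the z-axis with cos θ = -3/5, sin θ = 4/5: (-16/5, -5, 12/5) → (148/25, 11/25, 12/5); (9/5, 1, -13/5) → (-47/25, 21/25, -13/5)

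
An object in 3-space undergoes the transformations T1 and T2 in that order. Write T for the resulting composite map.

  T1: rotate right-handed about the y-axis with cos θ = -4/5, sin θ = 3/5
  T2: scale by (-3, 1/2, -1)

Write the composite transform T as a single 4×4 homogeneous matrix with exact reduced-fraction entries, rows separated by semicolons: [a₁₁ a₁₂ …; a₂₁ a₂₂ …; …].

T1 = [-4/5 0 3/5 0; 0 1 0 0; -3/5 0 -4/5 0; 0 0 0 1]
T2·T1 = [12/5 0 -9/5 0; 0 1/2 0 0; 3/5 0 4/5 0; 0 0 0 1]

T = [12/5 0 -9/5 0; 0 1/2 0 0; 3/5 0 4/5 0; 0 0 0 1]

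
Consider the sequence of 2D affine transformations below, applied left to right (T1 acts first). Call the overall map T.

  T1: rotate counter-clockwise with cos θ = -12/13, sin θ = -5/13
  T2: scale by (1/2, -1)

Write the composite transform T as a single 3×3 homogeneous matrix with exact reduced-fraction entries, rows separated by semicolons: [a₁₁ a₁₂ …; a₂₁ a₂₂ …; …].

T = [-6/13 5/26 0; 5/13 12/13 0; 0 0 1]

T1 = [-12/13 5/13 0; -5/13 -12/13 0; 0 0 1]
T2·T1 = [-6/13 5/26 0; 5/13 12/13 0; 0 0 1]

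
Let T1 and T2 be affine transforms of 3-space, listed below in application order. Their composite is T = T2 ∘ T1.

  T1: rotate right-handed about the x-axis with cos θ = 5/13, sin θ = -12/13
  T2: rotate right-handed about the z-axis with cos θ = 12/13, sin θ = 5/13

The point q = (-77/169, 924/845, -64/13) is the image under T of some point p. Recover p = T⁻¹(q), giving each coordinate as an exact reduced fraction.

p = (0, 5, -4/5)

T1 = [1 0 0 0; 0 5/13 12/13 0; 0 -12/13 5/13 0; 0 0 0 1]
T2·T1 = [12/13 -25/169 -60/169 0; 5/13 60/169 144/169 0; 0 -12/13 5/13 0; 0 0 0 1]
det M = 1; M⁻¹ = [12/13 5/13 0 0; -25/169 60/169 -12/13 0; -60/169 144/169 5/13 0; 0 0 0 1]
M⁻¹ · (-77/169, 924/845, -64/13)ᵀ = (0, 5, -4/5)ᵀ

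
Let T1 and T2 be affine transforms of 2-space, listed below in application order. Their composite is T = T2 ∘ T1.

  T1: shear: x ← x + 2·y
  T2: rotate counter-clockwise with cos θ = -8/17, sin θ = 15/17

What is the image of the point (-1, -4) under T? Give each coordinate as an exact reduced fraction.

T(p) = (132/17, -103/17)

T1 shear: x ← x + 2·y: (-1, -4) → (-9, -4)
T2 rotate counter-clockwise with cos θ = -8/17, sin θ = 15/17: (-9, -4) → (132/17, -103/17)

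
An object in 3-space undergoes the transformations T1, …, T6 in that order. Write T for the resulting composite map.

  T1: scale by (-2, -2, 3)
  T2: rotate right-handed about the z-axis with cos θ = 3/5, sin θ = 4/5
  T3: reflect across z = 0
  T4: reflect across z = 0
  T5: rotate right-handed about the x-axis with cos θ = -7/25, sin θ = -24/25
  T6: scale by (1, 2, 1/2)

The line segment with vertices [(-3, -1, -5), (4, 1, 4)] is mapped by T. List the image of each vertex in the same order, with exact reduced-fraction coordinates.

image vertices: (2, -804/25, -39/50), (-16/5, 3412/125, 246/125)

T1 scale by (-2, -2, 3): (-3, -1, -5) → (6, 2, -15); (4, 1, 4) → (-8, -2, 12)
T2 rotate right-handed about the z-axis with cos θ = 3/5, sin θ = 4/5: (6, 2, -15) → (2, 6, -15); (-8, -2, 12) → (-16/5, -38/5, 12)
T3 reflect across z = 0: (2, 6, -15) → (2, 6, 15); (-16/5, -38/5, 12) → (-16/5, -38/5, -12)
T4 reflect across z = 0: (2, 6, 15) → (2, 6, -15); (-16/5, -38/5, -12) → (-16/5, -38/5, 12)
T5 rotate right-handed about the x-axis with cos θ = -7/25, sin θ = -24/25: (2, 6, -15) → (2, -402/25, -39/25); (-16/5, -38/5, 12) → (-16/5, 1706/125, 492/125)
T6 scale by (1, 2, 1/2): (2, -402/25, -39/25) → (2, -804/25, -39/50); (-16/5, 1706/125, 492/125) → (-16/5, 3412/125, 246/125)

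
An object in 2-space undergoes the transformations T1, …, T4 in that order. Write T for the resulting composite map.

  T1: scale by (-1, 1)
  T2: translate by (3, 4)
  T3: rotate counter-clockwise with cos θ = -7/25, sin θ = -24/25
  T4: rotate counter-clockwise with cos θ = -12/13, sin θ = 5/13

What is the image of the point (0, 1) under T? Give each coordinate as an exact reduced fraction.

T1 scale by (-1, 1): (0, 1) → (0, 1)
T2 translate by (3, 4): (0, 1) → (3, 5)
T3 rotate counter-clockwise with cos θ = -7/25, sin θ = -24/25: (3, 5) → (99/25, -107/25)
T4 rotate counter-clockwise with cos θ = -12/13, sin θ = 5/13: (99/25, -107/25) → (-653/325, 1779/325)

T(p) = (-653/325, 1779/325)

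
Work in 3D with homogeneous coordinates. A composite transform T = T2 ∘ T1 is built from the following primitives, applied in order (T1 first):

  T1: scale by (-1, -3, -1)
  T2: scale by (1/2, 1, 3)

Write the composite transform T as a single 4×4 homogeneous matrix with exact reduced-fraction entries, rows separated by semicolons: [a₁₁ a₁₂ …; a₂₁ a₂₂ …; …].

T = [-1/2 0 0 0; 0 -3 0 0; 0 0 -3 0; 0 0 0 1]

T1 = [-1 0 0 0; 0 -3 0 0; 0 0 -1 0; 0 0 0 1]
T2·T1 = [-1/2 0 0 0; 0 -3 0 0; 0 0 -3 0; 0 0 0 1]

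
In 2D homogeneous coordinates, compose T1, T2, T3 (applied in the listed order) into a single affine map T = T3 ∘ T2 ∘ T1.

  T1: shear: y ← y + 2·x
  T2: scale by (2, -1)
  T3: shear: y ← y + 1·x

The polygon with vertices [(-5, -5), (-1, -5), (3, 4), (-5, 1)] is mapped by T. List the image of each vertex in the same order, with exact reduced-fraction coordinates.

T1 shear: y ← y + 2·x: (-5, -5) → (-5, -15); (-1, -5) → (-1, -7); (3, 4) → (3, 10); (-5, 1) → (-5, -9)
T2 scale by (2, -1): (-5, -15) → (-10, 15); (-1, -7) → (-2, 7); (3, 10) → (6, -10); (-5, -9) → (-10, 9)
T3 shear: y ← y + 1·x: (-10, 15) → (-10, 5); (-2, 7) → (-2, 5); (6, -10) → (6, -4); (-10, 9) → (-10, -1)

image vertices: (-10, 5), (-2, 5), (6, -4), (-10, -1)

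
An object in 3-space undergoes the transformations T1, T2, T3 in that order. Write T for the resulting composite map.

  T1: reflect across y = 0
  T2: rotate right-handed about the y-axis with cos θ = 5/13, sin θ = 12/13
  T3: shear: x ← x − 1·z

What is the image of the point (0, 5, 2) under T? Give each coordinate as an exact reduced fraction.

T(p) = (14/13, -5, 10/13)

T1 reflect across y = 0: (0, 5, 2) → (0, -5, 2)
T2 rotate right-handed about the y-axis with cos θ = 5/13, sin θ = 12/13: (0, -5, 2) → (24/13, -5, 10/13)
T3 shear: x ← x − 1·z: (24/13, -5, 10/13) → (14/13, -5, 10/13)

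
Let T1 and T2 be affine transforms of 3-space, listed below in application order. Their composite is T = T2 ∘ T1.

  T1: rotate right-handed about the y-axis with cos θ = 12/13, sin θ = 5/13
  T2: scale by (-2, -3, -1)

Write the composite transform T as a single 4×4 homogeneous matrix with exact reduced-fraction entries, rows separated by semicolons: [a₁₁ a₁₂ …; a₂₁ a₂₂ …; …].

T1 = [12/13 0 5/13 0; 0 1 0 0; -5/13 0 12/13 0; 0 0 0 1]
T2·T1 = [-24/13 0 -10/13 0; 0 -3 0 0; 5/13 0 -12/13 0; 0 0 0 1]

T = [-24/13 0 -10/13 0; 0 -3 0 0; 5/13 0 -12/13 0; 0 0 0 1]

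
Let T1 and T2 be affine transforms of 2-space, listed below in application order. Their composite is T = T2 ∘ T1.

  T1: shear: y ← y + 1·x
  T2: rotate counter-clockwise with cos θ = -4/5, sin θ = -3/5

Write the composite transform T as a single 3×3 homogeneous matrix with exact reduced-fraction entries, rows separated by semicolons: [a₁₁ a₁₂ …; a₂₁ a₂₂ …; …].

T1 = [1 0 0; 1 1 0; 0 0 1]
T2·T1 = [-1/5 3/5 0; -7/5 -4/5 0; 0 0 1]

T = [-1/5 3/5 0; -7/5 -4/5 0; 0 0 1]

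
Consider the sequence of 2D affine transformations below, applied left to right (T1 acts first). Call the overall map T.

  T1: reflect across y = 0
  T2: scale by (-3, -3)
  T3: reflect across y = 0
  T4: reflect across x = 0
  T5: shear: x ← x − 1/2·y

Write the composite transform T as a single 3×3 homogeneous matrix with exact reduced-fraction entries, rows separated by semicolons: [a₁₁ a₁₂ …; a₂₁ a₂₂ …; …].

T = [3 3/2 0; 0 -3 0; 0 0 1]

T1 = [1 0 0; 0 -1 0; 0 0 1]
T2·T1 = [-3 0 0; 0 3 0; 0 0 1]
T3·…·T1 = [-3 0 0; 0 -3 0; 0 0 1]
T4·…·T1 = [3 0 0; 0 -3 0; 0 0 1]
T5·…·T1 = [3 3/2 0; 0 -3 0; 0 0 1]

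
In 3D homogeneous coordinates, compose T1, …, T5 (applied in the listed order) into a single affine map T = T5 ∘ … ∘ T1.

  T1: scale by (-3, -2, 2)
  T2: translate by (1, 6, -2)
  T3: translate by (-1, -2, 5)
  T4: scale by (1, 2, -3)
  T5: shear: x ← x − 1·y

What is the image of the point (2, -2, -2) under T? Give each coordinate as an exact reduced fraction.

T(p) = (-22, 16, 3)

T1 scale by (-3, -2, 2): (2, -2, -2) → (-6, 4, -4)
T2 translate by (1, 6, -2): (-6, 4, -4) → (-5, 10, -6)
T3 translate by (-1, -2, 5): (-5, 10, -6) → (-6, 8, -1)
T4 scale by (1, 2, -3): (-6, 8, -1) → (-6, 16, 3)
T5 shear: x ← x − 1·y: (-6, 16, 3) → (-22, 16, 3)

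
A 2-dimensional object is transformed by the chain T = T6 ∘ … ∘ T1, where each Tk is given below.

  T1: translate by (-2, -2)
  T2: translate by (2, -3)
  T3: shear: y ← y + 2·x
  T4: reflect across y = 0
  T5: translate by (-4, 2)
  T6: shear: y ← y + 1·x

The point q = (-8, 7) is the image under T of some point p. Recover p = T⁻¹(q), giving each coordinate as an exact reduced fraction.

T1 = [1 0 -2; 0 1 -2; 0 0 1]
T2·T1 = [1 0 0; 0 1 -5; 0 0 1]
T3·…·T1 = [1 0 0; 2 1 -5; 0 0 1]
T4·…·T1 = [1 0 0; -2 -1 5; 0 0 1]
T5·…·T1 = [1 0 -4; -2 -1 7; 0 0 1]
T6·…·T1 = [1 0 -4; -1 -1 3; 0 0 1]
det M = -1; M⁻¹ = [1 0 4; -1 -1 -1; 0 0 1]
M⁻¹ · (-8, 7)ᵀ = (-4, 0)ᵀ

p = (-4, 0)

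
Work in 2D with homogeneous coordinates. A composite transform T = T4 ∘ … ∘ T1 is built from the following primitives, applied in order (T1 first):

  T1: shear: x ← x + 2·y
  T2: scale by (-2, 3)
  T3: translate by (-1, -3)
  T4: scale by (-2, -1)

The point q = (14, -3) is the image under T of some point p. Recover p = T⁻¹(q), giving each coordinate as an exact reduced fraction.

p = (-1, 2)

T1 = [1 2 0; 0 1 0; 0 0 1]
T2·T1 = [-2 -4 0; 0 3 0; 0 0 1]
T3·…·T1 = [-2 -4 -1; 0 3 -3; 0 0 1]
T4·…·T1 = [4 8 2; 0 -3 3; 0 0 1]
det M = -12; M⁻¹ = [1/4 2/3 -5/2; 0 -1/3 1; 0 0 1]
M⁻¹ · (14, -3)ᵀ = (-1, 2)ᵀ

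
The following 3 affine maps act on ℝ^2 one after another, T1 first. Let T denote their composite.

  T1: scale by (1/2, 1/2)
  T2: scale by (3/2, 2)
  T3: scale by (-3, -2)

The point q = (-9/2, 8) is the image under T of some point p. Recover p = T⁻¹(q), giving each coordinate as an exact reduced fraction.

T1 = [1/2 0 0; 0 1/2 0; 0 0 1]
T2·T1 = [3/4 0 0; 0 1 0; 0 0 1]
T3·…·T1 = [-9/4 0 0; 0 -2 0; 0 0 1]
det M = 9/2; M⁻¹ = [-4/9 0 0; 0 -1/2 0; 0 0 1]
M⁻¹ · (-9/2, 8)ᵀ = (2, -4)ᵀ

p = (2, -4)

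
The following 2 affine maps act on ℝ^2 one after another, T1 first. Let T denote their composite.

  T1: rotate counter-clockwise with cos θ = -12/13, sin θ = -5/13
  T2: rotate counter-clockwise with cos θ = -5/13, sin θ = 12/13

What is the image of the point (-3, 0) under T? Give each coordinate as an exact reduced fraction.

T1 rotate counter-clockwise with cos θ = -12/13, sin θ = -5/13: (-3, 0) → (36/13, 15/13)
T2 rotate counter-clockwise with cos θ = -5/13, sin θ = 12/13: (36/13, 15/13) → (-360/169, 357/169)

T(p) = (-360/169, 357/169)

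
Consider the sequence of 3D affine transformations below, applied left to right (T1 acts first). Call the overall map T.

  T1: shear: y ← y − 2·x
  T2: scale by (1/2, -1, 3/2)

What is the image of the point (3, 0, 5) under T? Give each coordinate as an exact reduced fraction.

T(p) = (3/2, 6, 15/2)

T1 shear: y ← y − 2·x: (3, 0, 5) → (3, -6, 5)
T2 scale by (1/2, -1, 3/2): (3, -6, 5) → (3/2, 6, 15/2)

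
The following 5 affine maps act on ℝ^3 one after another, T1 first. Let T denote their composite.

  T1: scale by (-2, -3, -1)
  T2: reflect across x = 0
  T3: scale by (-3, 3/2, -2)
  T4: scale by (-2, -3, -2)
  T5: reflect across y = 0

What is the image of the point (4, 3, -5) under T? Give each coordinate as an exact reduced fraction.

T1 scale by (-2, -3, -1): (4, 3, -5) → (-8, -9, 5)
T2 reflect across x = 0: (-8, -9, 5) → (8, -9, 5)
T3 scale by (-3, 3/2, -2): (8, -9, 5) → (-24, -27/2, -10)
T4 scale by (-2, -3, -2): (-24, -27/2, -10) → (48, 81/2, 20)
T5 reflect across y = 0: (48, 81/2, 20) → (48, -81/2, 20)

T(p) = (48, -81/2, 20)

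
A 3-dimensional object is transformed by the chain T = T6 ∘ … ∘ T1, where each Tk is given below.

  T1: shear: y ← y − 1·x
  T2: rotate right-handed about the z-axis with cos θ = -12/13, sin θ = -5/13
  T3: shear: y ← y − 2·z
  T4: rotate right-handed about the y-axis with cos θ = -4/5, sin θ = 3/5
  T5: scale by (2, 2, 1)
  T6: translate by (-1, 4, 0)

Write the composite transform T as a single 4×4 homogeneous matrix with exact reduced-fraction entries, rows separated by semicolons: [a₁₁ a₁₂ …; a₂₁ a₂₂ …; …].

T = [136/65 -8/13 6/5 -1; 14/13 -24/13 -4 4; 51/65 -3/13 -4/5 0; 0 0 0 1]

T1 = [1 0 0 0; -1 1 0 0; 0 0 1 0; 0 0 0 1]
T2·T1 = [-17/13 5/13 0 0; 7/13 -12/13 0 0; 0 0 1 0; 0 0 0 1]
T3·…·T1 = [-17/13 5/13 0 0; 7/13 -12/13 -2 0; 0 0 1 0; 0 0 0 1]
T4·…·T1 = [68/65 -4/13 3/5 0; 7/13 -12/13 -2 0; 51/65 -3/13 -4/5 0; 0 0 0 1]
T5·…·T1 = [136/65 -8/13 6/5 0; 14/13 -24/13 -4 0; 51/65 -3/13 -4/5 0; 0 0 0 1]
T6·…·T1 = [136/65 -8/13 6/5 -1; 14/13 -24/13 -4 4; 51/65 -3/13 -4/5 0; 0 0 0 1]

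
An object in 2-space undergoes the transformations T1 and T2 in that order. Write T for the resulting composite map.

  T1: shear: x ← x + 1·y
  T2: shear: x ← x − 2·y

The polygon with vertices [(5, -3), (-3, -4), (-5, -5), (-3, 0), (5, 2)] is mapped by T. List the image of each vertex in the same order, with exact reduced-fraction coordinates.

image vertices: (8, -3), (1, -4), (0, -5), (-3, 0), (3, 2)

T1 shear: x ← x + 1·y: (5, -3) → (2, -3); (-3, -4) → (-7, -4); (-5, -5) → (-10, -5); (-3, 0) → (-3, 0); (5, 2) → (7, 2)
T2 shear: x ← x − 2·y: (2, -3) → (8, -3); (-7, -4) → (1, -4); (-10, -5) → (0, -5); (-3, 0) → (-3, 0); (7, 2) → (3, 2)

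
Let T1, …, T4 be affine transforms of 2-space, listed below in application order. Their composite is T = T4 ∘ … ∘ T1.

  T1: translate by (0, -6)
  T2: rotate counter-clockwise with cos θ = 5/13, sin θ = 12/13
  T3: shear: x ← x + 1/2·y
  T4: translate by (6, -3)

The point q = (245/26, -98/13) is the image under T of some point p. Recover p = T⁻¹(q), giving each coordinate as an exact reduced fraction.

T1 = [1 0 0; 0 1 -6; 0 0 1]
T2·T1 = [5/13 -12/13 72/13; 12/13 5/13 -30/13; 0 0 1]
T3·…·T1 = [11/13 -19/26 57/13; 12/13 5/13 -30/13; 0 0 1]
T4·…·T1 = [11/13 -19/26 135/13; 12/13 5/13 -69/13; 0 0 1]
det M = 1; M⁻¹ = [5/13 19/26 -3/26; -12/13 11/13 183/13; 0 0 1]
M⁻¹ · (245/26, -98/13)ᵀ = (-2, -1)ᵀ

p = (-2, -1)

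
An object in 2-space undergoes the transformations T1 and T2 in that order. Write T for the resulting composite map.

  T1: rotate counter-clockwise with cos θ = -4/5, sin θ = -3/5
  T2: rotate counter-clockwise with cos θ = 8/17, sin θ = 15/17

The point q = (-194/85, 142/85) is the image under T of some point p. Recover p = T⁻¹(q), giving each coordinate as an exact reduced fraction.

p = (-2, -2)

T1 = [-4/5 3/5 0; -3/5 -4/5 0; 0 0 1]
T2·T1 = [13/85 84/85 0; -84/85 13/85 0; 0 0 1]
det M = 1; M⁻¹ = [13/85 -84/85 0; 84/85 13/85 0; 0 0 1]
M⁻¹ · (-194/85, 142/85)ᵀ = (-2, -2)ᵀ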